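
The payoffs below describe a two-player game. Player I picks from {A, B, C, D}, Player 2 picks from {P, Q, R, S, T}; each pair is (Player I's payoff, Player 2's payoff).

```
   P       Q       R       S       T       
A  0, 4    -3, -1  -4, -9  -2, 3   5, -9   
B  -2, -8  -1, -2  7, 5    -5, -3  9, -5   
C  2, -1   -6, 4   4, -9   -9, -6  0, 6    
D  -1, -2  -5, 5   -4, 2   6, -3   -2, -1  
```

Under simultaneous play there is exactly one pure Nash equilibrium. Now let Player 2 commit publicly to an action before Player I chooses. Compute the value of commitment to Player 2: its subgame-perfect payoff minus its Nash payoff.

Player I best-responds to each possible Player 2 move:
- P: Player I compares 0, -2, 2, -1 and picks C; Player 2 would get -1.
- Q: Player I compares -3, -1, -6, -5 and picks B; Player 2 would get -2.
- R: Player I compares -4, 7, 4, -4 and picks B; Player 2 would get 5.
- S: Player I compares -2, -5, -9, 6 and picks D; Player 2 would get -3.
- T: Player I compares 5, 9, 0, -2 and picks B; Player 2 would get -5.
Among -1, -2, 5, -3, -5, the best is 5 at R. Subgame-perfect outcome: (B, R) with payoffs (7, 5).
Under simultaneous play:
Player I's best replies: P→C; Q→B; R→B; S→D; T→B.
Player 2's best replies: A→P; B→R; C→T; D→Q.
Only (B, R) has each player best-responding; Nash payoffs (7, 5).
Player 2's commitment gain: 5 − 5 = 0.

0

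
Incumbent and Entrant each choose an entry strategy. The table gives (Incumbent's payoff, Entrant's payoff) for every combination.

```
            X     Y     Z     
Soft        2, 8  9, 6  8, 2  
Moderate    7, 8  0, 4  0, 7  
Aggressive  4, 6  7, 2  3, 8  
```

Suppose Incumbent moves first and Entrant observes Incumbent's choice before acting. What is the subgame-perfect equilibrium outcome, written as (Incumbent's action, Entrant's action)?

(Moderate, X)

Entrant best-responds to each possible Incumbent move:
- Soft: Entrant compares 8, 6, 2 and picks X; Incumbent would get 2.
- Moderate: Entrant compares 8, 4, 7 and picks X; Incumbent would get 7.
- Aggressive: Entrant compares 6, 2, 8 and picks Z; Incumbent would get 3.
Incumbent's induced payoffs are 2, 7, 3, so Incumbent commits to Moderate. Subgame-perfect outcome: (Moderate, X) with payoffs (7, 8).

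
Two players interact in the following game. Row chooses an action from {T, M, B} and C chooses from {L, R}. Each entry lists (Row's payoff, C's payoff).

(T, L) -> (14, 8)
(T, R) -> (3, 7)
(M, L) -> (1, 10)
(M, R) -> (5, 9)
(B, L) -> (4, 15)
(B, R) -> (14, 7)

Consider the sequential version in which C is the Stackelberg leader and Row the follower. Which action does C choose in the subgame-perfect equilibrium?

L

Work backward from Row's decision.
- L: Row compares 14, 1, 4 and picks T; C would get 8.
- R: Row compares 3, 5, 14 and picks B; C would get 7.
Among 8, 7, the best is 8 at L. Subgame-perfect outcome: (T, L) with payoffs (14, 8).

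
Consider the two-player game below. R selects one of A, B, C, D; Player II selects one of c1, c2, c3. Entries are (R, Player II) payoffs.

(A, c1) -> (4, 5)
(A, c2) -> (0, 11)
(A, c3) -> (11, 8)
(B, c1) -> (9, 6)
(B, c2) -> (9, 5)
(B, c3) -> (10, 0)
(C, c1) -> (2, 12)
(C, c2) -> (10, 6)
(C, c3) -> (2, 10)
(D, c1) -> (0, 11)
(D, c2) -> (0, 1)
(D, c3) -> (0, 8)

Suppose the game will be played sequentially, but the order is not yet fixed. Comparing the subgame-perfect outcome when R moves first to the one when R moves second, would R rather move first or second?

second

If R leads: Player II's best replies are A→c2, B→c1, C→c1, D→c1; R's induced payoffs 0, 9, 2, 0; outcome (B, c1), payoffs (9, 6).
If Player II leads: R's best replies are c1→B, c2→C, c3→A; Player II's induced payoffs 6, 6, 8; outcome (A, c3), payoffs (11, 8).
R gets 9 moving first and 11 moving second, so R prefers to move second.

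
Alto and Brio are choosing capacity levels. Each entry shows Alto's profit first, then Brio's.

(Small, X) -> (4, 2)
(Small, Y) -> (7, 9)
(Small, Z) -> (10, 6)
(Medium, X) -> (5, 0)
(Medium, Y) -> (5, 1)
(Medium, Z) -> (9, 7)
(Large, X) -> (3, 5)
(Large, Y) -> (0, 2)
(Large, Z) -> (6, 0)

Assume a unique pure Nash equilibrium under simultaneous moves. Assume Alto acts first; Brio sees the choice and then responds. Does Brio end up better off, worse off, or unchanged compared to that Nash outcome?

Backward induction with Alto moving first.
- Small: BR = Y, leader payoff 7.
- Medium: BR = Z, leader payoff 9.
- Large: BR = X, leader payoff 3.
Maximizing over 7, 9, 3, Alto chooses Medium. Subgame-perfect outcome: (Medium, Z) with payoffs (9, 7).
For the simultaneous game, intersect best replies.
Alto's best replies: X→Medium; Y→Small; Z→Small.
Brio's best replies: Small→Y; Medium→Z; Large→X.
Only (Small, Y) has each player best-responding; Nash payoffs (7, 9).
Brio earns 7 sequentially versus 9 at the Nash outcome: worse off.

worse off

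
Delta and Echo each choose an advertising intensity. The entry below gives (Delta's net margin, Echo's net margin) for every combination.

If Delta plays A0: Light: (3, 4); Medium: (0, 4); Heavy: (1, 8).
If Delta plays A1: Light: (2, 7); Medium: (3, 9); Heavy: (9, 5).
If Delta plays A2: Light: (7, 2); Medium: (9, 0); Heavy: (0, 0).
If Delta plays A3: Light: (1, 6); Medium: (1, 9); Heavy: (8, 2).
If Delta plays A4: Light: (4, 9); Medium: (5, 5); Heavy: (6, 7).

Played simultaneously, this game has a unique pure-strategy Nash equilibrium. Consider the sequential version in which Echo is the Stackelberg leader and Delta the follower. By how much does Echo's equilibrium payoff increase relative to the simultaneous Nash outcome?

Work backward from Delta's decision.
- Light: Delta compares 3, 2, 7, 1, 4 and picks A2; Echo would get 2.
- Medium: Delta compares 0, 3, 9, 1, 5 and picks A2; Echo would get 0.
- Heavy: Delta compares 1, 9, 0, 8, 6 and picks A1; Echo would get 5.
Among 2, 0, 5, the best is 5 at Heavy. Subgame-perfect outcome: (A1, Heavy) with payoffs (9, 5).
Now find the simultaneous Nash equilibrium.
Delta's best replies: Light→A2; Medium→A2; Heavy→A1.
Echo's best replies: A0→Heavy; A1→Medium; A2→Light; A3→Medium; A4→Light.
The unique mutual best reply is (A2, Light), giving (7, 2).
Echo's commitment gain: 5 − 2 = 3.

3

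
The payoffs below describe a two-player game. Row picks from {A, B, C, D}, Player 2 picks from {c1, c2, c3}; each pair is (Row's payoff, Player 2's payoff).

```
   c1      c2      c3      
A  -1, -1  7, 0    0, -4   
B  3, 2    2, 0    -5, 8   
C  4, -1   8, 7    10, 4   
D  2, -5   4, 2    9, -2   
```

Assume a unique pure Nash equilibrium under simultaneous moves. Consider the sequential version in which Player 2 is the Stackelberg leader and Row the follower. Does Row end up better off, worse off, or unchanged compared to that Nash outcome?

unchanged

Row best-responds to each possible Player 2 move:
- c1 → Row plays C (best of -1, 3, 4, 2); Player 2 gets -1.
- c2 → Row plays C (best of 7, 2, 8, 4); Player 2 gets 7.
- c3 → Row plays C (best of 0, -5, 10, 9); Player 2 gets 4.
Player 2's induced payoffs are -1, 7, 4, so Player 2 commits to c2. Subgame-perfect outcome: (C, c2) with payoffs (8, 7).
Now find the simultaneous Nash equilibrium.
Row's best replies: c1→C; c2→C; c3→C.
Player 2's best replies: A→c2; B→c3; C→c2; D→c2.
Only (C, c2) has each player best-responding; Nash payoffs (8, 7).
Row earns 8 sequentially versus 8 at the Nash outcome: unchanged.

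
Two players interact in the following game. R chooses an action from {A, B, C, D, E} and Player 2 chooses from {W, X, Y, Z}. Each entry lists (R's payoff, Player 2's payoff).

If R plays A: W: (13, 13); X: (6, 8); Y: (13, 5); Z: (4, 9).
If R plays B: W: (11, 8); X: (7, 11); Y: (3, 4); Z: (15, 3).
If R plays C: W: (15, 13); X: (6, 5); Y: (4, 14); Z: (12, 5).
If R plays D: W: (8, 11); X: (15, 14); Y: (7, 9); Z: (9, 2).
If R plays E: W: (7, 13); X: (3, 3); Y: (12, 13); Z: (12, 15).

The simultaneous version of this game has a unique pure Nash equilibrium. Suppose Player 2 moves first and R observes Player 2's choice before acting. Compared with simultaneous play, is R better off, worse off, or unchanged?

unchanged

Solve by backward induction (Player 2 leads).
- W: BR = C, leader payoff 13.
- X: BR = D, leader payoff 14.
- Y: BR = A, leader payoff 5.
- Z: BR = B, leader payoff 3.
Maximizing over 13, 14, 5, 3, Player 2 chooses X. Subgame-perfect outcome: (D, X) with payoffs (15, 14).
For the simultaneous game, intersect best replies.
R's best replies: W→C; X→D; Y→A; Z→B.
Player 2's best replies: A→W; B→X; C→Y; D→X; E→Z.
The unique mutual best reply is (D, X), giving (15, 14).
R earns 15 sequentially versus 15 at the Nash outcome: unchanged.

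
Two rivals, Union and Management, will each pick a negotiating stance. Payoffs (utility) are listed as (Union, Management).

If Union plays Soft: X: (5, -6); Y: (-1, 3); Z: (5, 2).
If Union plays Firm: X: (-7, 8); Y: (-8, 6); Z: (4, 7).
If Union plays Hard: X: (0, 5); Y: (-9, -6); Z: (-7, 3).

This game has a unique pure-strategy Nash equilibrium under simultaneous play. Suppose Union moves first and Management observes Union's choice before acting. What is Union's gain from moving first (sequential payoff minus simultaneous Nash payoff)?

1

Solve by backward induction (Union leads).
- Soft: Management compares -6, 3, 2 and picks Y; Union would get -1.
- Firm: Management compares 8, 6, 7 and picks X; Union would get -7.
- Hard: Management compares 5, -6, 3 and picks X; Union would get 0.
Among -1, -7, 0, the best is 0 at Hard. Subgame-perfect outcome: (Hard, X) with payoffs (0, 5).
Under simultaneous play:
Union's best replies: X→Soft; Y→Soft; Z→Soft.
Management's best replies: Soft→Y; Firm→X; Hard→X.
The unique mutual best reply is (Soft, Y), giving (-1, 3).
Union's commitment gain: 0 − -1 = 1.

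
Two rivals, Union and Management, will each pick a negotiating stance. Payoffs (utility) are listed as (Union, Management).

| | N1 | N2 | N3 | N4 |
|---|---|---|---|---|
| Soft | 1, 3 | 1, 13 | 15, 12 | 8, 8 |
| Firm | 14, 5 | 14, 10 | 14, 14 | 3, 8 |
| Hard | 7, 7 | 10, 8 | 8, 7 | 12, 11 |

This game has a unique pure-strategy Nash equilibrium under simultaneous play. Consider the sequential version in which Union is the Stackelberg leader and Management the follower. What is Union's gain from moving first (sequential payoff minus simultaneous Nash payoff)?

Solve by backward induction (Union leads).
- Soft → Management plays N2 (best of 3, 13, 12, 8); Union gets 1.
- Firm → Management plays N3 (best of 5, 10, 14, 8); Union gets 14.
- Hard → Management plays N4 (best of 7, 8, 7, 11); Union gets 12.
Union's induced payoffs are 1, 14, 12, so Union commits to Firm. Subgame-perfect outcome: (Firm, N3) with payoffs (14, 14).
Under simultaneous play:
Union's best replies: N1→Firm; N2→Firm; N3→Soft; N4→Hard.
Management's best replies: Soft→N2; Firm→N3; Hard→N4.
Only (Hard, N4) has each player best-responding; Nash payoffs (12, 11).
Union's commitment gain: 14 − 12 = 2.

2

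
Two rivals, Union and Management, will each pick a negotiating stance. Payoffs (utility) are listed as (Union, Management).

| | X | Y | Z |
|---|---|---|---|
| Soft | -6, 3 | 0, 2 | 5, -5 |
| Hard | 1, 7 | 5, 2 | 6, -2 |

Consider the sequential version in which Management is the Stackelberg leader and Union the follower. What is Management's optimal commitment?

Work backward from Union's decision.
- X → Union plays Hard (best of -6, 1); Management gets 7.
- Y → Union plays Hard (best of 0, 5); Management gets 2.
- Z → Union plays Hard (best of 5, 6); Management gets -2.
Among 7, 2, -2, the best is 7 at X. Subgame-perfect outcome: (Hard, X) with payoffs (1, 7).

X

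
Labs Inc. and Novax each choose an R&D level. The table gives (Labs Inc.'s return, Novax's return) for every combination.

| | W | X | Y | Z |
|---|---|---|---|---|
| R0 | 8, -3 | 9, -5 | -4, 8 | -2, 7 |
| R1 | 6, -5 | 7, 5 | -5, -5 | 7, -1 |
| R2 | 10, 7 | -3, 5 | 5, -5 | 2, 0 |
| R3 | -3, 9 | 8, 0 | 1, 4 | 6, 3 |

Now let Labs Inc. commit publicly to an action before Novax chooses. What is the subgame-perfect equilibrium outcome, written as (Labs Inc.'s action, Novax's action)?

Novax best-responds to each possible Labs Inc. move:
- R0: Novax compares -3, -5, 8, 7 and picks Y; Labs Inc. would get -4.
- R1: Novax compares -5, 5, -5, -1 and picks X; Labs Inc. would get 7.
- R2: Novax compares 7, 5, -5, 0 and picks W; Labs Inc. would get 10.
- R3: Novax compares 9, 0, 4, 3 and picks W; Labs Inc. would get -3.
Among -4, 7, 10, -3, the best is 10 at R2. Subgame-perfect outcome: (R2, W) with payoffs (10, 7).

(R2, W)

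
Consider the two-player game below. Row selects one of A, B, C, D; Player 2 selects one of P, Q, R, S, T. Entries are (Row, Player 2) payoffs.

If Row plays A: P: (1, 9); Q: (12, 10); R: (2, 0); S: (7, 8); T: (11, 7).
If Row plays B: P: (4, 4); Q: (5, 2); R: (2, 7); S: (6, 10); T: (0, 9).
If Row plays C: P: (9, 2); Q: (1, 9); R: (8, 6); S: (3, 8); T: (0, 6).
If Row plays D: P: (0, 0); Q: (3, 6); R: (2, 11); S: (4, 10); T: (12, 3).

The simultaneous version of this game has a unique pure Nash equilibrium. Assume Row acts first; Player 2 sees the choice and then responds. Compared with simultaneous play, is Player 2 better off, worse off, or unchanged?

unchanged

Backward induction with Row moving first.
- A: Player 2 compares 9, 10, 0, 8, 7 and picks Q; Row would get 12.
- B: Player 2 compares 4, 2, 7, 10, 9 and picks S; Row would get 6.
- C: Player 2 compares 2, 9, 6, 8, 6 and picks Q; Row would get 1.
- D: Player 2 compares 0, 6, 11, 10, 3 and picks R; Row would get 2.
Maximizing over 12, 6, 1, 2, Row chooses A. Subgame-perfect outcome: (A, Q) with payoffs (12, 10).
Under simultaneous play:
Row's best replies: P→C; Q→A; R→C; S→A; T→D.
Player 2's best replies: A→Q; B→S; C→Q; D→R.
The unique mutual best reply is (A, Q), giving (12, 10).
Player 2 earns 10 sequentially versus 10 at the Nash outcome: unchanged.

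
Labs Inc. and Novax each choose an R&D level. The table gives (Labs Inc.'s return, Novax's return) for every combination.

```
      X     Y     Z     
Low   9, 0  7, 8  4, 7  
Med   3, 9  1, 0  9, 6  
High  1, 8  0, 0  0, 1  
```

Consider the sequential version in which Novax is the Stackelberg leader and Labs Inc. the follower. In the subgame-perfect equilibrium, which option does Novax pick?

Y

Backward induction with Novax moving first.
- X: BR = Low, leader payoff 0.
- Y: BR = Low, leader payoff 8.
- Z: BR = Med, leader payoff 6.
Among 0, 8, 6, the best is 8 at Y. Subgame-perfect outcome: (Low, Y) with payoffs (7, 8).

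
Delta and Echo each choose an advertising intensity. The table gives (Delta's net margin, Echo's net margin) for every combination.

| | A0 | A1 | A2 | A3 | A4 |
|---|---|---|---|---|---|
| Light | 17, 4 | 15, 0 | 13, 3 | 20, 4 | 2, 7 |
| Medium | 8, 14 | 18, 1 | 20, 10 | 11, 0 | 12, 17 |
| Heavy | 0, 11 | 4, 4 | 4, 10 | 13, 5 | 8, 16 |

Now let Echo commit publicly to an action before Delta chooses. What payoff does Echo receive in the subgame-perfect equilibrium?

17

Solve by backward induction (Echo leads).
- A0: Delta compares 17, 8, 0 and picks Light; Echo would get 4.
- A1: Delta compares 15, 18, 4 and picks Medium; Echo would get 1.
- A2: Delta compares 13, 20, 4 and picks Medium; Echo would get 10.
- A3: Delta compares 20, 11, 13 and picks Light; Echo would get 4.
- A4: Delta compares 2, 12, 8 and picks Medium; Echo would get 17.
Maximizing over 4, 1, 10, 4, 17, Echo chooses A4. Subgame-perfect outcome: (Medium, A4) with payoffs (12, 17).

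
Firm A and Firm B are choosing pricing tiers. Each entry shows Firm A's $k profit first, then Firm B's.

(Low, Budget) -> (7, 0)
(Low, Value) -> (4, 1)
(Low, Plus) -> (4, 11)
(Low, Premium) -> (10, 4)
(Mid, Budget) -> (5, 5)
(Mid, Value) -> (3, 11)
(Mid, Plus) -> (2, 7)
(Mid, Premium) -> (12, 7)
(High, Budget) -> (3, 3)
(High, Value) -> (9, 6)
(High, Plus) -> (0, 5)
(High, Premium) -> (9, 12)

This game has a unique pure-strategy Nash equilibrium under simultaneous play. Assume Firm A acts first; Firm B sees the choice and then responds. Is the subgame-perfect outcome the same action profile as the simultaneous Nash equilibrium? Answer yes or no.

no

Solve by backward induction (Firm A leads).
- Low: Firm B compares 0, 1, 11, 4 and picks Plus; Firm A would get 4.
- Mid: Firm B compares 5, 11, 7, 7 and picks Value; Firm A would get 3.
- High: Firm B compares 3, 6, 5, 12 and picks Premium; Firm A would get 9.
Among 4, 3, 9, the best is 9 at High. Subgame-perfect outcome: (High, Premium) with payoffs (9, 12).
Now find the simultaneous Nash equilibrium.
Firm A's best replies: Budget→Low; Value→High; Plus→Low; Premium→Mid.
Firm B's best replies: Low→Plus; Mid→Value; High→Premium.
The unique mutual best reply is (Low, Plus), giving (4, 11).
Sequential outcome (High, Premium) differs from the Nash profile (Low, Plus).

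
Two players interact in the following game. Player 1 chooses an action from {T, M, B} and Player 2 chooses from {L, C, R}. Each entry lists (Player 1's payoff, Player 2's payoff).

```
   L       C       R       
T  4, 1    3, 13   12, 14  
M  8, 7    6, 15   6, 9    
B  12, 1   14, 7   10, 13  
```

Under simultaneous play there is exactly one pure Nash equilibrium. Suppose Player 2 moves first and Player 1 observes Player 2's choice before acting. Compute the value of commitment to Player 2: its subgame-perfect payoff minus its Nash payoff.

0

Player 1 best-responds to each possible Player 2 move:
- L: BR = B, leader payoff 1.
- C: BR = B, leader payoff 7.
- R: BR = T, leader payoff 14.
Player 2's induced payoffs are 1, 7, 14, so Player 2 commits to R. Subgame-perfect outcome: (T, R) with payoffs (12, 14).
Now find the simultaneous Nash equilibrium.
Player 1's best replies: L→B; C→B; R→T.
Player 2's best replies: T→R; M→C; B→R.
The unique mutual best reply is (T, R), giving (12, 14).
Player 2's commitment gain: 14 − 14 = 0.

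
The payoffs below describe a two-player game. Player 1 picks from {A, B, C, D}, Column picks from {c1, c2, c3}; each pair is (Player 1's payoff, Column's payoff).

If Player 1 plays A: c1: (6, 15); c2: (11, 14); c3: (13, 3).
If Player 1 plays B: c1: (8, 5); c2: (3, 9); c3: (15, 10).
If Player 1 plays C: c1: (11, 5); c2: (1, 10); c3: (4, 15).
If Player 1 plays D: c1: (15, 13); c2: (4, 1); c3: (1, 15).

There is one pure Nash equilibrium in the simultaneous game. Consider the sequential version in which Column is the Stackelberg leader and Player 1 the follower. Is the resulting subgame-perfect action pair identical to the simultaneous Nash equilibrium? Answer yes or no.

Backward induction with Column moving first.
- c1 → Player 1 plays D (best of 6, 8, 11, 15); Column gets 13.
- c2 → Player 1 plays A (best of 11, 3, 1, 4); Column gets 14.
- c3 → Player 1 plays B (best of 13, 15, 4, 1); Column gets 10.
Column's induced payoffs are 13, 14, 10, so Column commits to c2. Subgame-perfect outcome: (A, c2) with payoffs (11, 14).
Under simultaneous play:
Player 1's best replies: c1→D; c2→A; c3→B.
Column's best replies: A→c1; B→c3; C→c3; D→c3.
Only (B, c3) has each player best-responding; Nash payoffs (15, 10).
Sequential outcome (A, c2) differs from the Nash profile (B, c3).

no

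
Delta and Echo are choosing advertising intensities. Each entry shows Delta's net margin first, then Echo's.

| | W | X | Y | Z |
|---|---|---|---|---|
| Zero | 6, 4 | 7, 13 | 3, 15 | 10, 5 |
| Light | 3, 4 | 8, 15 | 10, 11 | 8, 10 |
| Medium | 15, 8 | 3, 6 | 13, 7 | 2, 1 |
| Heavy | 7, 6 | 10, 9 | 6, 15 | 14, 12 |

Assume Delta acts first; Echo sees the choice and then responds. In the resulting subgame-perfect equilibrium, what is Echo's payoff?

Backward induction with Delta moving first.
- Zero → Echo plays Y (best of 4, 13, 15, 5); Delta gets 3.
- Light → Echo plays X (best of 4, 15, 11, 10); Delta gets 8.
- Medium → Echo plays W (best of 8, 6, 7, 1); Delta gets 15.
- Heavy → Echo plays Y (best of 6, 9, 15, 12); Delta gets 6.
Among 3, 8, 15, 6, the best is 15 at Medium. Subgame-perfect outcome: (Medium, W) with payoffs (15, 8).

8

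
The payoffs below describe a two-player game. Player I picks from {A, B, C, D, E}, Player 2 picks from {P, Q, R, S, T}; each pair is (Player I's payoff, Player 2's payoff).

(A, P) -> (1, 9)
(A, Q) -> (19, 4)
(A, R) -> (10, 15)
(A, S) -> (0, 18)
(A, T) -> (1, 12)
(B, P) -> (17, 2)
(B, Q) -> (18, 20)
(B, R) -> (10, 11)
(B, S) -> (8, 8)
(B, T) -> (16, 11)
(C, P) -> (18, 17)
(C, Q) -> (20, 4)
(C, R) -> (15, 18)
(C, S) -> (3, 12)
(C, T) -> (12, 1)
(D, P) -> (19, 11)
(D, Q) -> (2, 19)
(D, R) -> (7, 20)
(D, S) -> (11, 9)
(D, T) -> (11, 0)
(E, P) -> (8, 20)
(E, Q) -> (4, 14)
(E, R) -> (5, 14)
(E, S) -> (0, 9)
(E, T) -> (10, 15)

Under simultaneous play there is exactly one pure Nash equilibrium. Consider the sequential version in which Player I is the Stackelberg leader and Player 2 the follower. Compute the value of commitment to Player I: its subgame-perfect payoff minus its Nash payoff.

Work backward from Player 2's decision.
- A: Player 2 compares 9, 4, 15, 18, 12 and picks S; Player I would get 0.
- B: Player 2 compares 2, 20, 11, 8, 11 and picks Q; Player I would get 18.
- C: Player 2 compares 17, 4, 18, 12, 1 and picks R; Player I would get 15.
- D: Player 2 compares 11, 19, 20, 9, 0 and picks R; Player I would get 7.
- E: Player 2 compares 20, 14, 14, 9, 15 and picks P; Player I would get 8.
Maximizing over 0, 18, 15, 7, 8, Player I chooses B. Subgame-perfect outcome: (B, Q) with payoffs (18, 20).
Now find the simultaneous Nash equilibrium.
Player I's best replies: P→D; Q→C; R→C; S→D; T→B.
Player 2's best replies: A→S; B→Q; C→R; D→R; E→P.
The unique mutual best reply is (C, R), giving (15, 18).
Player I's commitment gain: 18 − 15 = 3.

3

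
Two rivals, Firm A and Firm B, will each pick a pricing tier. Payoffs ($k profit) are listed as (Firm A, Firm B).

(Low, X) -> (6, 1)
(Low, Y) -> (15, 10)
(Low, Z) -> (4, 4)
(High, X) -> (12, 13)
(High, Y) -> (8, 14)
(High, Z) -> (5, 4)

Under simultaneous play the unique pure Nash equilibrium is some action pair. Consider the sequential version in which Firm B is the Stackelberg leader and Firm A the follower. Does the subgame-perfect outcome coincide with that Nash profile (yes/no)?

Backward induction with Firm B moving first.
- X: Firm A compares 6, 12 and picks High; Firm B would get 13.
- Y: Firm A compares 15, 8 and picks Low; Firm B would get 10.
- Z: Firm A compares 4, 5 and picks High; Firm B would get 4.
Firm B's induced payoffs are 13, 10, 4, so Firm B commits to X. Subgame-perfect outcome: (High, X) with payoffs (12, 13).
Now find the simultaneous Nash equilibrium.
Firm A's best replies: X→High; Y→Low; Z→High.
Firm B's best replies: Low→Y; High→Y.
Only (Low, Y) has each player best-responding; Nash payoffs (15, 10).
Sequential outcome (High, X) differs from the Nash profile (Low, Y).

no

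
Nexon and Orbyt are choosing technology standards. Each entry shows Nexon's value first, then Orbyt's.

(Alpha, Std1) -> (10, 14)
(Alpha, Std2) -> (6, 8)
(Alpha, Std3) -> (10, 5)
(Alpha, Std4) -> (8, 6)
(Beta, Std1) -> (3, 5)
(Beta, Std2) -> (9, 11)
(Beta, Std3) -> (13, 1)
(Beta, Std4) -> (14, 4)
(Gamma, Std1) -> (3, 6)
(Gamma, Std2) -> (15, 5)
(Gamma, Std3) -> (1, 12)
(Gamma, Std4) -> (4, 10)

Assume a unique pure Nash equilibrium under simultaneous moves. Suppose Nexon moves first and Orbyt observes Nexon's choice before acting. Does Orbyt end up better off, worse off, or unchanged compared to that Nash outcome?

unchanged

Backward induction with Nexon moving first.
- Alpha → Orbyt plays Std1 (best of 14, 8, 5, 6); Nexon gets 10.
- Beta → Orbyt plays Std2 (best of 5, 11, 1, 4); Nexon gets 9.
- Gamma → Orbyt plays Std3 (best of 6, 5, 12, 10); Nexon gets 1.
Nexon's induced payoffs are 10, 9, 1, so Nexon commits to Alpha. Subgame-perfect outcome: (Alpha, Std1) with payoffs (10, 14).
For the simultaneous game, intersect best replies.
Nexon's best replies: Std1→Alpha; Std2→Gamma; Std3→Beta; Std4→Beta.
Orbyt's best replies: Alpha→Std1; Beta→Std2; Gamma→Std3.
The unique mutual best reply is (Alpha, Std1), giving (10, 14).
Orbyt earns 14 sequentially versus 14 at the Nash outcome: unchanged.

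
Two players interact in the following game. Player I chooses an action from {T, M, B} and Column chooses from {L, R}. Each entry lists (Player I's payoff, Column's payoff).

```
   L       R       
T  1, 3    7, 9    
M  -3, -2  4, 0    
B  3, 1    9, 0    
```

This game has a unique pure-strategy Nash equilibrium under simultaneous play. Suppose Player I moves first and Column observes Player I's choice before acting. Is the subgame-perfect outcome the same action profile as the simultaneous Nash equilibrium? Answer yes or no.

no

Backward induction with Player I moving first.
- T: Column compares 3, 9 and picks R; Player I would get 7.
- M: Column compares -2, 0 and picks R; Player I would get 4.
- B: Column compares 1, 0 and picks L; Player I would get 3.
Maximizing over 7, 4, 3, Player I chooses T. Subgame-perfect outcome: (T, R) with payoffs (7, 9).
Now find the simultaneous Nash equilibrium.
Player I's best replies: L→B; R→B.
Column's best replies: T→R; M→R; B→L.
The unique mutual best reply is (B, L), giving (3, 1).
Sequential outcome (T, R) differs from the Nash profile (B, L).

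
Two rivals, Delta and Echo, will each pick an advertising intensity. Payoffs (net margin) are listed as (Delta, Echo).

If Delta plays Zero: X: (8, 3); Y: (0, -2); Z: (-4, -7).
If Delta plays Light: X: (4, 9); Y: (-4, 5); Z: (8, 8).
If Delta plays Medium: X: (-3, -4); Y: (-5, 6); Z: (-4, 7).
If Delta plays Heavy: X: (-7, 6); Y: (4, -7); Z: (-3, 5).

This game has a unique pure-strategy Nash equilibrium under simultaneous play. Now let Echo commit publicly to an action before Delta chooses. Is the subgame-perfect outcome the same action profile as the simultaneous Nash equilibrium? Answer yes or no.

no

Solve by backward induction (Echo leads).
- X: BR = Zero, leader payoff 3.
- Y: BR = Heavy, leader payoff -7.
- Z: BR = Light, leader payoff 8.
Maximizing over 3, -7, 8, Echo chooses Z. Subgame-perfect outcome: (Light, Z) with payoffs (8, 8).
Now find the simultaneous Nash equilibrium.
Delta's best replies: X→Zero; Y→Heavy; Z→Light.
Echo's best replies: Zero→X; Light→X; Medium→Z; Heavy→X.
Only (Zero, X) has each player best-responding; Nash payoffs (8, 3).
Sequential outcome (Light, Z) differs from the Nash profile (Zero, X).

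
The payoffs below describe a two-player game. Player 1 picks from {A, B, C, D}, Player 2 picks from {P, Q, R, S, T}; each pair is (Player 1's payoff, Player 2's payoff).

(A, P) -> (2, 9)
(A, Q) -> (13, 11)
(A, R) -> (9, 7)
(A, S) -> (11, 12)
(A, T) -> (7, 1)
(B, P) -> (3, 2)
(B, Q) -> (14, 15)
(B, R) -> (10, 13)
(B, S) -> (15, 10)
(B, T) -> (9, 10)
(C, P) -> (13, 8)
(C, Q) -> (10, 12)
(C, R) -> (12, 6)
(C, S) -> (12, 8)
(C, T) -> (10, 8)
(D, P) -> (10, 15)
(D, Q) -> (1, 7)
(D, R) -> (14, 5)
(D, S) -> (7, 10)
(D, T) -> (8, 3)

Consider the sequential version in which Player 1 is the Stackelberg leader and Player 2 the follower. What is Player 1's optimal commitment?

B

Work backward from Player 2's decision.
- A → Player 2 plays S (best of 9, 11, 7, 12, 1); Player 1 gets 11.
- B → Player 2 plays Q (best of 2, 15, 13, 10, 10); Player 1 gets 14.
- C → Player 2 plays Q (best of 8, 12, 6, 8, 8); Player 1 gets 10.
- D → Player 2 plays P (best of 15, 7, 5, 10, 3); Player 1 gets 10.
Maximizing over 11, 14, 10, 10, Player 1 chooses B. Subgame-perfect outcome: (B, Q) with payoffs (14, 15).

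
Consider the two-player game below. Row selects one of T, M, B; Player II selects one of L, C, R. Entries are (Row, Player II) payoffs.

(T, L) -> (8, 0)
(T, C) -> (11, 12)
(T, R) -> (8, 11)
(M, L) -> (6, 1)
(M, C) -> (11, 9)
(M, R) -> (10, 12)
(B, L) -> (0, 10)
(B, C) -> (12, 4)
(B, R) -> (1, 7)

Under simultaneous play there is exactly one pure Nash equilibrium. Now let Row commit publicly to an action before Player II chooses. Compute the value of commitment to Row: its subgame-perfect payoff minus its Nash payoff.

1

Work backward from Player II's decision.
- T → Player II plays C (best of 0, 12, 11); Row gets 11.
- M → Player II plays R (best of 1, 9, 12); Row gets 10.
- B → Player II plays L (best of 10, 4, 7); Row gets 0.
Row's induced payoffs are 11, 10, 0, so Row commits to T. Subgame-perfect outcome: (T, C) with payoffs (11, 12).
Now find the simultaneous Nash equilibrium.
Row's best replies: L→T; C→B; R→M.
Player II's best replies: T→C; M→R; B→L.
The unique mutual best reply is (M, R), giving (10, 12).
Row's commitment gain: 11 − 10 = 1.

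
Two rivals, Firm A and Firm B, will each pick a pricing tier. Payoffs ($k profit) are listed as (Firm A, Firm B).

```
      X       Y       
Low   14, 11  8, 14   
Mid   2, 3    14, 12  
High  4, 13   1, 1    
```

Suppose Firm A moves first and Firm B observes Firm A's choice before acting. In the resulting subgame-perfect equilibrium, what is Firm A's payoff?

Backward induction with Firm A moving first.
- Low → Firm B plays Y (best of 11, 14); Firm A gets 8.
- Mid → Firm B plays Y (best of 3, 12); Firm A gets 14.
- High → Firm B plays X (best of 13, 1); Firm A gets 4.
Firm A's induced payoffs are 8, 14, 4, so Firm A commits to Mid. Subgame-perfect outcome: (Mid, Y) with payoffs (14, 12).

14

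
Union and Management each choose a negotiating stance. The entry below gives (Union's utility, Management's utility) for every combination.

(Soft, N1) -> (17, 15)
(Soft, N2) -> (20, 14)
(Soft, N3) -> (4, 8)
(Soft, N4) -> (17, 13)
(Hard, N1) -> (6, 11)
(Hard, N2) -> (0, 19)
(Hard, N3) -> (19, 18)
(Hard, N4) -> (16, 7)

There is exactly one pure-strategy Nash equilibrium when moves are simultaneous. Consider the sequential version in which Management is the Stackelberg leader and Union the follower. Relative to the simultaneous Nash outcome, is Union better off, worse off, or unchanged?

Solve by backward induction (Management leads).
- N1: Union compares 17, 6 and picks Soft; Management would get 15.
- N2: Union compares 20, 0 and picks Soft; Management would get 14.
- N3: Union compares 4, 19 and picks Hard; Management would get 18.
- N4: Union compares 17, 16 and picks Soft; Management would get 13.
Maximizing over 15, 14, 18, 13, Management chooses N3. Subgame-perfect outcome: (Hard, N3) with payoffs (19, 18).
Now find the simultaneous Nash equilibrium.
Union's best replies: N1→Soft; N2→Soft; N3→Hard; N4→Soft.
Management's best replies: Soft→N1; Hard→N2.
The unique mutual best reply is (Soft, N1), giving (17, 15).
Union earns 19 sequentially versus 17 at the Nash outcome: better off.

better off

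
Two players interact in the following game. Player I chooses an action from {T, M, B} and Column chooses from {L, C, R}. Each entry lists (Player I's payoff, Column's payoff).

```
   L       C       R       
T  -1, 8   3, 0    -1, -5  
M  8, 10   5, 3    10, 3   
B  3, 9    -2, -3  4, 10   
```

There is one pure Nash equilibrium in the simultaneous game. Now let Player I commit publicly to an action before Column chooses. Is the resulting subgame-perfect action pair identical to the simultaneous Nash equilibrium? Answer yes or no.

Column best-responds to each possible Player I move:
- T: BR = L, leader payoff -1.
- M: BR = L, leader payoff 8.
- B: BR = R, leader payoff 4.
Among -1, 8, 4, the best is 8 at M. Subgame-perfect outcome: (M, L) with payoffs (8, 10).
Under simultaneous play:
Player I's best replies: L→M; C→M; R→M.
Column's best replies: T→L; M→L; B→R.
Only (M, L) has each player best-responding; Nash payoffs (8, 10).
Sequential outcome (M, L) coincides with the Nash profile (M, L).

yes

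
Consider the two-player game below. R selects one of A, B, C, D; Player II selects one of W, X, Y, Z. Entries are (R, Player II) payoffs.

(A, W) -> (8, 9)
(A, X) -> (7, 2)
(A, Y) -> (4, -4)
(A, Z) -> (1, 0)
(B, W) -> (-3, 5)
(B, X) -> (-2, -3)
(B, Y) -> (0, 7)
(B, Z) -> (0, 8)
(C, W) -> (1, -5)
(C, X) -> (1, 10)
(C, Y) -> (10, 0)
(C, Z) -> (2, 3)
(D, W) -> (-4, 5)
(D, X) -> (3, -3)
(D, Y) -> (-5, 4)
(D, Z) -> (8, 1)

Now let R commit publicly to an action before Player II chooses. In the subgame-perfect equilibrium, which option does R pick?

Player II best-responds to each possible R move:
- A: Player II compares 9, 2, -4, 0 and picks W; R would get 8.
- B: Player II compares 5, -3, 7, 8 and picks Z; R would get 0.
- C: Player II compares -5, 10, 0, 3 and picks X; R would get 1.
- D: Player II compares 5, -3, 4, 1 and picks W; R would get -4.
Among 8, 0, 1, -4, the best is 8 at A. Subgame-perfect outcome: (A, W) with payoffs (8, 9).

A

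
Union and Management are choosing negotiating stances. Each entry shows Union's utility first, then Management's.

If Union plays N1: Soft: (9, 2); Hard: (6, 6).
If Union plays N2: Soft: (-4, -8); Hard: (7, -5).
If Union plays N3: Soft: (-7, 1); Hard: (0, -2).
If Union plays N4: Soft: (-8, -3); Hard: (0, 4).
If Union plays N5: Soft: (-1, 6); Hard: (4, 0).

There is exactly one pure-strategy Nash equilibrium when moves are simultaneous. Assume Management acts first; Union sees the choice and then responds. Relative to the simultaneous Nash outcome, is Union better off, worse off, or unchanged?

better off

Backward induction with Management moving first.
- Soft: BR = N1, leader payoff 2.
- Hard: BR = N2, leader payoff -5.
Management's induced payoffs are 2, -5, so Management commits to Soft. Subgame-perfect outcome: (N1, Soft) with payoffs (9, 2).
Now find the simultaneous Nash equilibrium.
Union's best replies: Soft→N1; Hard→N2.
Management's best replies: N1→Hard; N2→Hard; N3→Soft; N4→Hard; N5→Soft.
The unique mutual best reply is (N2, Hard), giving (7, -5).
Union earns 9 sequentially versus 7 at the Nash outcome: better off.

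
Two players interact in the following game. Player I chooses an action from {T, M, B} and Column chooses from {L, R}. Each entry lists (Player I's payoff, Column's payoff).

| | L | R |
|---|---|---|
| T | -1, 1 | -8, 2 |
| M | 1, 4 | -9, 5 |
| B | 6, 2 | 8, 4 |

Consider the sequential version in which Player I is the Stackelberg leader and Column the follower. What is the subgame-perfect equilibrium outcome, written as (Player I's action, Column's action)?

(B, R)

Backward induction with Player I moving first.
- T → Column plays R (best of 1, 2); Player I gets -8.
- M → Column plays R (best of 4, 5); Player I gets -9.
- B → Column plays R (best of 2, 4); Player I gets 8.
Among -8, -9, 8, the best is 8 at B. Subgame-perfect outcome: (B, R) with payoffs (8, 4).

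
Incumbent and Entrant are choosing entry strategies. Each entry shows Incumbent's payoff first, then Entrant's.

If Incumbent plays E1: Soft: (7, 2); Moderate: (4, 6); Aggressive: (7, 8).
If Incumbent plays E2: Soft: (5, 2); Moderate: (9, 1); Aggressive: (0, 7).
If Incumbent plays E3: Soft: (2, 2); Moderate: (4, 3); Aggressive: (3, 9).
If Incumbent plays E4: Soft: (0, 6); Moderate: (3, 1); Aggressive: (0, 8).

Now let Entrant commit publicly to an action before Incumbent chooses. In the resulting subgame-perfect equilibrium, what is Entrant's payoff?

8

Work backward from Incumbent's decision.
- Soft: BR = E1, leader payoff 2.
- Moderate: BR = E2, leader payoff 1.
- Aggressive: BR = E1, leader payoff 8.
Maximizing over 2, 1, 8, Entrant chooses Aggressive. Subgame-perfect outcome: (E1, Aggressive) with payoffs (7, 8).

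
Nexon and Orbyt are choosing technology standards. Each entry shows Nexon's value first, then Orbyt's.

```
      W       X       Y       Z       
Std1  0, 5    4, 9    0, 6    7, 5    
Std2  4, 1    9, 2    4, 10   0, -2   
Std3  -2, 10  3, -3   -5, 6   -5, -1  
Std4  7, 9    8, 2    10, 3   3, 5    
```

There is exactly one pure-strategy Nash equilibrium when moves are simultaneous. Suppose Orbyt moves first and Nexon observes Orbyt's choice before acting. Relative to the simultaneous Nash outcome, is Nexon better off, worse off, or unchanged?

Nexon best-responds to each possible Orbyt move:
- W: BR = Std4, leader payoff 9.
- X: BR = Std2, leader payoff 2.
- Y: BR = Std4, leader payoff 3.
- Z: BR = Std1, leader payoff 5.
Orbyt's induced payoffs are 9, 2, 3, 5, so Orbyt commits to W. Subgame-perfect outcome: (Std4, W) with payoffs (7, 9).
Now find the simultaneous Nash equilibrium.
Nexon's best replies: W→Std4; X→Std2; Y→Std4; Z→Std1.
Orbyt's best replies: Std1→X; Std2→Y; Std3→W; Std4→W.
The unique mutual best reply is (Std4, W), giving (7, 9).
Nexon earns 7 sequentially versus 7 at the Nash outcome: unchanged.

unchanged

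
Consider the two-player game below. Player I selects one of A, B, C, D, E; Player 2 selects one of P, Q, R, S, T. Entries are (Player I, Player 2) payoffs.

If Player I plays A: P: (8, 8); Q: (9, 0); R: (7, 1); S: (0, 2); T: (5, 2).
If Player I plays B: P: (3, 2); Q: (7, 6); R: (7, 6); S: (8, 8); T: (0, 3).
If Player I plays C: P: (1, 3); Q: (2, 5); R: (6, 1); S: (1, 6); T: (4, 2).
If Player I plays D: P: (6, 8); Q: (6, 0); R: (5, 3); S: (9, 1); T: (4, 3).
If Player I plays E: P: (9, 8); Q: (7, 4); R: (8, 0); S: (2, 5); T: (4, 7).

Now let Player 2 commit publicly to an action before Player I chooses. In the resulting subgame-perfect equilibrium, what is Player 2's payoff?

8

Backward induction with Player 2 moving first.
- P: Player I compares 8, 3, 1, 6, 9 and picks E; Player 2 would get 8.
- Q: Player I compares 9, 7, 2, 6, 7 and picks A; Player 2 would get 0.
- R: Player I compares 7, 7, 6, 5, 8 and picks E; Player 2 would get 0.
- S: Player I compares 0, 8, 1, 9, 2 and picks D; Player 2 would get 1.
- T: Player I compares 5, 0, 4, 4, 4 and picks A; Player 2 would get 2.
Player 2's induced payoffs are 8, 0, 0, 1, 2, so Player 2 commits to P. Subgame-perfect outcome: (E, P) with payoffs (9, 8).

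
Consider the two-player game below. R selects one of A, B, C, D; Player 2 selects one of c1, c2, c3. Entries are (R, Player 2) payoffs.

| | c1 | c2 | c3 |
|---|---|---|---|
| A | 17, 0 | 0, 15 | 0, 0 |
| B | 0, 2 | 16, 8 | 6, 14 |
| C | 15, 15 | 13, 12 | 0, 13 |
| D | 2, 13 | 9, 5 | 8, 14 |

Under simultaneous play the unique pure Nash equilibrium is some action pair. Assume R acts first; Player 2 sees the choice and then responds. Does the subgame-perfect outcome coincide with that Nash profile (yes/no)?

Solve by backward induction (R leads).
- A: Player 2 compares 0, 15, 0 and picks c2; R would get 0.
- B: Player 2 compares 2, 8, 14 and picks c3; R would get 6.
- C: Player 2 compares 15, 12, 13 and picks c1; R would get 15.
- D: Player 2 compares 13, 5, 14 and picks c3; R would get 8.
Maximizing over 0, 6, 15, 8, R chooses C. Subgame-perfect outcome: (C, c1) with payoffs (15, 15).
For the simultaneous game, intersect best replies.
R's best replies: c1→A; c2→B; c3→D.
Player 2's best replies: A→c2; B→c3; C→c1; D→c3.
Only (D, c3) has each player best-responding; Nash payoffs (8, 14).
Sequential outcome (C, c1) differs from the Nash profile (D, c3).

no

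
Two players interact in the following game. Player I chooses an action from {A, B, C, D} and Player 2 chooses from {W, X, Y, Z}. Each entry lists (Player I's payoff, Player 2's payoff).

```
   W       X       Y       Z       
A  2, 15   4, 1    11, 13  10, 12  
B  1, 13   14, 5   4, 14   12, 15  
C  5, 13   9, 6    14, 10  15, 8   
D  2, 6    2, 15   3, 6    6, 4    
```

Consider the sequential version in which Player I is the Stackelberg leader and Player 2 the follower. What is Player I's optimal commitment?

B

Backward induction with Player I moving first.
- A → Player 2 plays W (best of 15, 1, 13, 12); Player I gets 2.
- B → Player 2 plays Z (best of 13, 5, 14, 15); Player I gets 12.
- C → Player 2 plays W (best of 13, 6, 10, 8); Player I gets 5.
- D → Player 2 plays X (best of 6, 15, 6, 4); Player I gets 2.
Maximizing over 2, 12, 5, 2, Player I chooses B. Subgame-perfect outcome: (B, Z) with payoffs (12, 15).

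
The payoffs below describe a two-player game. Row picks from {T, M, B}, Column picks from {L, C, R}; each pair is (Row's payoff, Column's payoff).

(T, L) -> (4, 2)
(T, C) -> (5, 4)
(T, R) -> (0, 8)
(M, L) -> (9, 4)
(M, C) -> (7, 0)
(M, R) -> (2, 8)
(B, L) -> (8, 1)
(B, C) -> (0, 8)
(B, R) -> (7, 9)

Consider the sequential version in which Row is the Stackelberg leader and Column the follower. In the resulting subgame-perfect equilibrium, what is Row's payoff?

Solve by backward induction (Row leads).
- T: Column compares 2, 4, 8 and picks R; Row would get 0.
- M: Column compares 4, 0, 8 and picks R; Row would get 2.
- B: Column compares 1, 8, 9 and picks R; Row would get 7.
Among 0, 2, 7, the best is 7 at B. Subgame-perfect outcome: (B, R) with payoffs (7, 9).

7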